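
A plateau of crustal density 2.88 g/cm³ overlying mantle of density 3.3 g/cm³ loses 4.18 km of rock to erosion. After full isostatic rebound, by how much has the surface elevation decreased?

0.532 km

Rebound u = e ρ_c/ρ_m = 4.18 km × 2.88/3.3 = 3.648 km.
Net surface drop = e − u = 4.18 km − 3.648 km = e (ρ_m − ρ_c)/ρ_m = 0.532 km.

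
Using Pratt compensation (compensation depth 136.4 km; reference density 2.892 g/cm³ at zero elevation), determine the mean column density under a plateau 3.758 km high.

2.81 g/cm³

Pratt balance: ρ_ref D = ρ (D + h).
ρ = ρ_ref D/(D + h) = 2.892 × 136.4 km/(136.4 km + 3.758 km) = 2.81 g/cm³.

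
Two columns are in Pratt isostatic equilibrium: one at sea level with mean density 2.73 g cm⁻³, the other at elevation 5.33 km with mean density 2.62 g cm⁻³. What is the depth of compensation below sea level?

ρ_ref D = ρ (D + h) → D (ρ_ref − ρ) = ρ h.
D = ρ h/(ρ_ref − ρ) = 2.62 × 5.33 km/(2.73 − 2.62) = 127 km.

127 km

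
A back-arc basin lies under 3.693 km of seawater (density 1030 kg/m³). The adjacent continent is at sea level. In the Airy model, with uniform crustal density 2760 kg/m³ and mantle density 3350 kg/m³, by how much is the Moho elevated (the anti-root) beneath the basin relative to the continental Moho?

Balancing pressure at the compensation depth: replacing crust with seawater at the top is compensated by replacing crust with mantle at the base: d (ρ_c − ρ_w) = a (ρ_m − ρ_c).
a = d (ρ_c − ρ_w)/(ρ_m − ρ_c) = 3.693 km × 1730/590 = 10.8 km.

10.8 km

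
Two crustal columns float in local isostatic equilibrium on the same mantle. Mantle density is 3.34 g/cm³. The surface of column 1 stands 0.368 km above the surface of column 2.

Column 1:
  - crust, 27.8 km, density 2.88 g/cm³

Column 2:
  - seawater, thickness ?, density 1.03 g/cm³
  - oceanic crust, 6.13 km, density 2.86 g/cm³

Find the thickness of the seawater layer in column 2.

3.73 km

Take the compensation level at the base of the deeper column (depth z_c below the surface of column 1) and equate Σ ρ_i t_i down to z_c; mantle fills any gap and the z_c terms cancel.
Column 1: 27.8×2.88 + (z_c − 27.8)×3.34
Column 2: 0.368×0 + x×1.03 + 6.13×2.86 + (z_c − 0.368 − 6.13 − x)×3.34
The z_c×3.34 term appears on both sides and cancels. Collect the known terms of each column as K = Σ(ρt)_known − 3.34 × (depth of known layers): K_1 = 80.064 − 3.34×27.8 = −12.788; K_2 = 17.5318 − 3.34×(0.368 + 6.13) = −4.17152.
Balance: K_1 = K_2 − x×(3.34 − 1.03), so x = (K_2 − K_1)/(3.34 − 1.03) = 8.61648/2.31 = 3.73 km.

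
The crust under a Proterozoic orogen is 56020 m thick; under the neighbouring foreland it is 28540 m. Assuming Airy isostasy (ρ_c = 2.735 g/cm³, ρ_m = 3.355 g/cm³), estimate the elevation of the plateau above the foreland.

5080 m

Excess crust Δ = 56020 m − 28540 m = 27480 m, split between elevation h and root r with h + r = Δ.
Airy balance ρ_c h = (ρ_m − ρ_c) r gives r = h ρ_c/(ρ_m − ρ_c), so h (1 + ρ_c/(ρ_m − ρ_c)) = Δ, i.e. h = Δ (ρ_m − ρ_c)/ρ_m.
h = 27480 m × 0.62/3.355 = 5080 m.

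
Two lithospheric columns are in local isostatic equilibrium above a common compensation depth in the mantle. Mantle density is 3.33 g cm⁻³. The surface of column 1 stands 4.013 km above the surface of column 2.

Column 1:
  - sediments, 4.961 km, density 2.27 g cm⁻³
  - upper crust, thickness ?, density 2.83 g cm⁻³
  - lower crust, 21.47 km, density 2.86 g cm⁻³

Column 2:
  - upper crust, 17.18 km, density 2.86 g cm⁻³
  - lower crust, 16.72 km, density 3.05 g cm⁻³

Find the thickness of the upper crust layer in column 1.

21.5 km

Take the compensation level at the base of the deeper column (depth z_c below the surface of column 1) and equate Σ ρ_i t_i down to z_c; mantle fills any gap and the z_c terms cancel.
Column 1: 4.961×2.27 + x×2.83 + 21.47×2.86 + (z_c − 26.431 − x)×3.33
Column 2: 4.013×0 + 17.18×2.86 + 16.72×3.05 + (z_c − 4.013 − 33.9)×3.33
The z_c×3.33 term appears on both sides and cancels. Collect the known terms of each column as K = Σ(ρt)_known − 3.33 × (depth of known layers): K_1 = 72.66567 − 3.33×26.431 = −15.34956; K_2 = 100.1308 − 3.33×(4.013 + 33.9) = −26.11949.
Balance: K_1 − x×(3.33 − 2.83) = K_2, so x = (K_1 − K_2)/(3.33 − 2.83) = 10.7699/0.5 = 21.5 km.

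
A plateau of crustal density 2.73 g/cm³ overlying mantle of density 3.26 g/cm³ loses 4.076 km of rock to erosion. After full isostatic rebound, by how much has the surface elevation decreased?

Rebound u = e ρ_c/ρ_m = 4.076 km × 2.73/3.26 = 3.413 km.
Net surface drop = e − u = 4.076 km − 3.413 km = e (ρ_m − ρ_c)/ρ_m = 0.663 km.

0.663 km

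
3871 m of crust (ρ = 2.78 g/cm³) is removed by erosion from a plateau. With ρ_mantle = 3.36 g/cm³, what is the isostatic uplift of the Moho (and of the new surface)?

3200 m

Unloading: uplift u = e ρ_c/ρ_m = 3871 m × 2.78/3.36 = 3200 m.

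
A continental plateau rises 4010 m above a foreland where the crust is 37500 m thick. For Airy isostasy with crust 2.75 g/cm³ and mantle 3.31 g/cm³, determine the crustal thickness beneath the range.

61200 m

Root depth r = h ρ_c / (ρ_m − ρ_c) = 4010 m × 2.75 / 0.56 = 19690 m.
Total thickness = T + h + r = 37500 m + 4010 m + 19690 m = 61200 m.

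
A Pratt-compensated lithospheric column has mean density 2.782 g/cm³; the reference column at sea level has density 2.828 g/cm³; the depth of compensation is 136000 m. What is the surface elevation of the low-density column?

2250 m

ρ_ref D = ρ (D + h) → h = D (ρ_ref − ρ)/ρ.
h = 136000 m × (2.828 − 2.782)/2.782 = 2250 m.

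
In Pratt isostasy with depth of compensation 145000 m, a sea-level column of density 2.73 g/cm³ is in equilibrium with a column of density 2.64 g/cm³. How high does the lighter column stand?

ρ_ref D = ρ (D + h) → h = D (ρ_ref − ρ)/ρ.
h = 145000 m × (2.73 − 2.64)/2.64 = 4940 m.

4940 m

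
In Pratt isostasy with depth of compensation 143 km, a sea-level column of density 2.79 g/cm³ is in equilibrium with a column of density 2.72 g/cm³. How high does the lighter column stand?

3.68 km

ρ_ref D = ρ (D + h) → h = D (ρ_ref − ρ)/ρ.
h = 143 km × (2.79 − 2.72)/2.72 = 3.68 km.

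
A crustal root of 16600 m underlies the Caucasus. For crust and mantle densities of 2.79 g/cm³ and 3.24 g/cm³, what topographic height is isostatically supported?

Isostatic balance requires: ρ_c h = (ρ_m − ρ_c) r.
h = r (ρ_m − ρ_c) / ρ_c = 16600 m × (3.24 − 2.79) / 2.79 = 2680 m.

2680 m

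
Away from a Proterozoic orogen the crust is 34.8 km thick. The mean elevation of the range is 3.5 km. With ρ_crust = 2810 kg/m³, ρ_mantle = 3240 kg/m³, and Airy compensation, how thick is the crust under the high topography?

Root depth r = h ρ_c / (ρ_m − ρ_c) = 3.5 km × 2810 / 430 = 22.87 km.
Total thickness = T + h + r = 34.8 km + 3.5 km + 22.87 km = 61.2 km.

61.2 km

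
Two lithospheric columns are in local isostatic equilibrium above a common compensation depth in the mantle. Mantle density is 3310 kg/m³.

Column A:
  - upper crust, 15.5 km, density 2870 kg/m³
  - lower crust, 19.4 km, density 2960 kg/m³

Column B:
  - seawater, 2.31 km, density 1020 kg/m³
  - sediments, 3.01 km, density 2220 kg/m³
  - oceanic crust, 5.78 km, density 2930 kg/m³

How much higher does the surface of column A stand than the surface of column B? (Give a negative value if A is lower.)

For any compensation level in the mantle, the mantle terms cancel and isostasy reduces to e = (Σt_A − Σt_B) − (Σ(ρt)_A − Σ(ρt)_B) / ρ_m.
Σt_A = 34.9 km; Σt_B = 11.1 km; Σ(ρt)_A = 101909; Σ(ρt)_B = 25973.8 (in km·kg/m³).
e = (34.9 − 11.1) − (101909 − 25973.8) / 3310 = 0.859 km.

0.859 km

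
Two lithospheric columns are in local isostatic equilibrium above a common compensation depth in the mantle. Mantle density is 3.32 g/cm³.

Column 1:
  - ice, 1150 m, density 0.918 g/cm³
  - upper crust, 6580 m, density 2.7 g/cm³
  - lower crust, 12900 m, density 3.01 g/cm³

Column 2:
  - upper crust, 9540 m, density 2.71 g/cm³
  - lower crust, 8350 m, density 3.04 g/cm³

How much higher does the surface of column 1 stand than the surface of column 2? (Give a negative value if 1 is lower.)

For any compensation level in the mantle, the mantle terms cancel and isostasy reduces to e = (Σt_1 − Σt_2) − (Σ(ρt)_1 − Σ(ρt)_2) / ρ_m.
Σt_1 = 20630 m; Σt_2 = 17890 m; Σ(ρt)_1 = 57650.7; Σ(ρt)_2 = 51237.4 (in m·g/cm³).
e = (20630 − 17890) − (57650.7 − 51237.4) / 3.32 = 808 m.

808 m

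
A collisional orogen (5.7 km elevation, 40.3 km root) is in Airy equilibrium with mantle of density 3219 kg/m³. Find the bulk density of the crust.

ρ_c h = (ρ_m − ρ_c) r → ρ_c (h + r) = ρ_m r → ρ_c = ρ_m r / (h + r).
ρ_c = 3219 × 40.3 km / (5.7 km + 40.3 km) = 2820 kg/m³.

2820 kg/m³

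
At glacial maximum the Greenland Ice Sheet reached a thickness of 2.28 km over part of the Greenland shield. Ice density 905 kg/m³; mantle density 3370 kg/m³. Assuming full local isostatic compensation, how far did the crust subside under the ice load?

In Airy isostatic equilibrium: the ice load ρ_ice t is balanced by mantle displaced below, ρ_m s.
s = t ρ_ice / ρ_m = 2.28 km × 905/3370 = 0.612 km.

0.612 km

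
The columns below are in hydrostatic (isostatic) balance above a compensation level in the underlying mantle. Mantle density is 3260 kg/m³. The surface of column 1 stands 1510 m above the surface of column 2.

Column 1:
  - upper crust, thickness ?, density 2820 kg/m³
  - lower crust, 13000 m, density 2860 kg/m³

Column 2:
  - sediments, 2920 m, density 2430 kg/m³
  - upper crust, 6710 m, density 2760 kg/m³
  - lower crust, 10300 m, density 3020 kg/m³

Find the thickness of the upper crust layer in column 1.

Take the compensation level at the base of the deeper column (depth z_c below the surface of column 1) and equate Σ ρ_i t_i down to z_c; mantle fills any gap and the z_c terms cancel.
Column 1: x×2820 + 13000×2860 + (z_c − 13000 − x)×3260
Column 2: 1510×0 + 2920×2430 + 6710×2760 + 10300×3020 + (z_c − 1510 − 19930)×3260
The z_c×3260 term appears on both sides and cancels. Collect the known terms of each column as K = Σ(ρt)_known − 3260 × (depth of known layers): K_1 = 37180000 − 3260×13000 = −5200000; K_2 = 56721200 − 3260×(1510 + 19930) = −13173200.
Balance: K_1 − x×(3260 − 2820) = K_2, so x = (K_1 − K_2)/(3260 − 2820) = 7973200/440 = 18100 m.

18100 m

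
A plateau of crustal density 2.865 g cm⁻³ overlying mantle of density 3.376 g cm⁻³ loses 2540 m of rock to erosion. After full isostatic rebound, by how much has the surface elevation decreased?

Rebound u = e ρ_c/ρ_m = 2540 m × 2.865/3.376 = 2156 m.
Net surface drop = e − u = 2540 m − 2156 m = e (ρ_m − ρ_c)/ρ_m = 384 m.

384 m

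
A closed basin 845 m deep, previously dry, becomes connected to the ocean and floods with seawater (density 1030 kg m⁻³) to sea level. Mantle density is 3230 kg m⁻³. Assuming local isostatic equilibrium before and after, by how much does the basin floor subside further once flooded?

After flooding the water column is d + s deep. Its weight must equal the weight of mantle displaced by the extra subsidence s: (d + s) ρ_w = s ρ_m.
s = d ρ_w / (ρ_m − ρ_w) = 845 m × 1030/(3230 − 1030) = 396 m.

396 m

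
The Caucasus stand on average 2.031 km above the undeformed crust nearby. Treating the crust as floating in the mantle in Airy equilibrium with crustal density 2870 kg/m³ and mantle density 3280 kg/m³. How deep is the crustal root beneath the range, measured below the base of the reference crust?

14.2 km

Equating mass per unit area of the two columns: the weight of the topography is balanced by the buoyancy of the root, ρ_c h = (ρ_m − ρ_c) r.
r = h · ρ_c / (ρ_m − ρ_c) = 2.031 km × 2870 / (3280 − 2870) = 14.2 km.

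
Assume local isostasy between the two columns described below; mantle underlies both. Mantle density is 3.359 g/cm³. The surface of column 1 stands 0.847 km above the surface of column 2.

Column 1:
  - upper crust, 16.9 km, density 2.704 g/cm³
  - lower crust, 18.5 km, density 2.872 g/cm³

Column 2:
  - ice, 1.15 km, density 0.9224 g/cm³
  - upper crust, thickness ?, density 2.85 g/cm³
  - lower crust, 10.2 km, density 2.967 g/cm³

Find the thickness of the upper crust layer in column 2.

20.5 km

Take the compensation level at the base of the deeper column (depth z_c below the surface of column 1) and equate Σ ρ_i t_i down to z_c; mantle fills any gap and the z_c terms cancel.
Column 1: 16.9×2.704 + 18.5×2.872 + (z_c − 35.4)×3.359
Column 2: 0.847×0 + 1.15×0.9224 + x×2.85 + 10.2×2.967 + (z_c − 0.847 − 11.35 − x)×3.359
The z_c×3.359 term appears on both sides and cancels. Collect the known terms of each column as K = Σ(ρt)_known − 3.359 × (depth of known layers): K_1 = 98.8296 − 3.359×35.4 = −20.079; K_2 = 31.32416 − 3.359×(0.847 + 11.35) = −9.645563.
Balance: K_1 = K_2 − x×(3.359 − 2.85), so x = (K_2 − K_1)/(3.359 − 2.85) = 10.4334/0.509 = 20.5 km.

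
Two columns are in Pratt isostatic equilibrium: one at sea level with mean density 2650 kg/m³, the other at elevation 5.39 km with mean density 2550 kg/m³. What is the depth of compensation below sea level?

137 km

ρ_ref D = ρ (D + h) → D (ρ_ref − ρ) = ρ h.
D = ρ h/(ρ_ref − ρ) = 2550 × 5.39 km/(2650 − 2550) = 137 km.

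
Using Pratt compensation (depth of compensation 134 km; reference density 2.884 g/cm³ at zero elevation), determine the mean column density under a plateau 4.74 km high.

Pratt balance: ρ_ref D = ρ (D + h).
ρ = ρ_ref D/(D + h) = 2.884 × 134 km/(134 km + 4.74 km) = 2.79 g/cm³.

2.79 g/cm³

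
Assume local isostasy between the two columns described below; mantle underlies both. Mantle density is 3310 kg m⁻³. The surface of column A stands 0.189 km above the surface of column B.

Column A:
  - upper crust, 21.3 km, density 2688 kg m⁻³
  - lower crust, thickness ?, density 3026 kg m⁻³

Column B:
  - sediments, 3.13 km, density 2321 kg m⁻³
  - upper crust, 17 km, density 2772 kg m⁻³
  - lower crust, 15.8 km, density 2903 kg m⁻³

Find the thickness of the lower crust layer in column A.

Take the compensation level at the base of the deeper column (depth z_c below the surface of column A) and equate Σ ρ_i t_i down to z_c; mantle fills any gap and the z_c terms cancel.
Column A: 21.3×2688 + x×3026 + (z_c − 21.3 − x)×3310
Column B: 0.189×0 + 3.13×2321 + 17×2772 + 15.8×2903 + (z_c − 0.189 − 35.93)×3310
The z_c×3310 term appears on both sides and cancels. Collect the known terms of each column as K = Σ(ρt)_known − 3310 × (depth of known layers): K_A = 57254.4 − 3310×21.3 = −13248.6; K_B = 100256.13 − 3310×(0.189 + 35.93) = −19297.76.
Balance: K_A − x×(3310 − 3026) = K_B, so x = (K_A − K_B)/(3310 − 3026) = 6049.16/284 = 21.3 km.

21.3 km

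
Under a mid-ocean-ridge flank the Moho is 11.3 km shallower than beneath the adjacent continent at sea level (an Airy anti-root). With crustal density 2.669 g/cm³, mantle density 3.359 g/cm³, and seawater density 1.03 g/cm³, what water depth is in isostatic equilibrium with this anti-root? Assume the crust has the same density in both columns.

Replacing a thickness d of crust by seawater at the top must be balanced by replacing crust with mantle at the base: d (ρ_c − ρ_w) = a (ρ_m − ρ_c).
d = a (ρ_m − ρ_c)/(ρ_c − ρ_w) = 11.3 km × 0.69/1.639 = 4.76 km.

4.76 km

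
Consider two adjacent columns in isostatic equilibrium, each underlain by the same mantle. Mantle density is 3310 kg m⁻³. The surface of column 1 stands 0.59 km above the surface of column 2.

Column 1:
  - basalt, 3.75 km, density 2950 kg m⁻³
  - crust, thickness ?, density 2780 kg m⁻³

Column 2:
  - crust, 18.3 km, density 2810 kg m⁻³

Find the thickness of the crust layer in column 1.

Take the compensation level at the base of the deeper column (depth z_c below the surface of column 1) and equate Σ ρ_i t_i down to z_c; mantle fills any gap and the z_c terms cancel.
Column 1: 3.75×2950 + x×2780 + (z_c − 3.75 − x)×3310
Column 2: 0.59×0 + 18.3×2810 + (z_c − 0.59 − 18.3)×3310
The z_c×3310 term appears on both sides and cancels. Collect the known terms of each column as K = Σ(ρt)_known − 3310 × (depth of known layers): K_1 = 11062.5 − 3310×3.75 = −1350; K_2 = 51423 − 3310×(0.59 + 18.3) = −11102.9.
Balance: K_1 − x×(3310 − 2780) = K_2, so x = (K_1 − K_2)/(3310 − 2780) = 9752.9/530 = 18.4 km.

18.4 km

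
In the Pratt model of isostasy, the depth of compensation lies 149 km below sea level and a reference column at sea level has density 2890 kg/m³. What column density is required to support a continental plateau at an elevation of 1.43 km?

2860 kg/m³

Pratt balance: ρ_ref D = ρ (D + h).
ρ = ρ_ref D/(D + h) = 2890 × 149 km/(149 km + 1.43 km) = 2860 kg/m³.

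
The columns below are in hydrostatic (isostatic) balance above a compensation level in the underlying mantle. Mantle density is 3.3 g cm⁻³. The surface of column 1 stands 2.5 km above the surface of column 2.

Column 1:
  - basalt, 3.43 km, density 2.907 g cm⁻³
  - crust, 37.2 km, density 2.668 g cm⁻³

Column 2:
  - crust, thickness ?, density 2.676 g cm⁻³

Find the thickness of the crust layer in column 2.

26.6 km

Take the compensation level at the base of the deeper column (depth z_c below the surface of column 1) and equate Σ ρ_i t_i down to z_c; mantle fills any gap and the z_c terms cancel.
Column 1: 3.43×2.907 + 37.2×2.668 + (z_c − 40.63)×3.3
Column 2: 2.5×0 + x×2.676 + (z_c − 2.5 − 0 − x)×3.3
The z_c×3.3 term appears on both sides and cancels. Collect the known terms of each column as K = Σ(ρt)_known − 3.3 × (depth of known layers): K_1 = 109.22061 − 3.3×40.63 = −24.85839; K_2 = 0 − 3.3×(2.5 + 0) = −8.25.
Balance: K_1 = K_2 − x×(3.3 − 2.676), so x = (K_2 − K_1)/(3.3 − 2.676) = 16.6084/0.624 = 26.6 km.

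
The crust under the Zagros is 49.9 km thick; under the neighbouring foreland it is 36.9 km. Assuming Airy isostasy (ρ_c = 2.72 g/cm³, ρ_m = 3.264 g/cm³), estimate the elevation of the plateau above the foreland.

Excess crust Δ = 49.9 km − 36.9 km = 13 km, split between elevation h and root r with h + r = Δ.
Airy balance ρ_c h = (ρ_m − ρ_c) r gives r = h ρ_c/(ρ_m − ρ_c), so h (1 + ρ_c/(ρ_m − ρ_c)) = Δ, i.e. h = Δ (ρ_m − ρ_c)/ρ_m.
h = 13 km × 0.544/3.264 = 2.17 km.

2.17 km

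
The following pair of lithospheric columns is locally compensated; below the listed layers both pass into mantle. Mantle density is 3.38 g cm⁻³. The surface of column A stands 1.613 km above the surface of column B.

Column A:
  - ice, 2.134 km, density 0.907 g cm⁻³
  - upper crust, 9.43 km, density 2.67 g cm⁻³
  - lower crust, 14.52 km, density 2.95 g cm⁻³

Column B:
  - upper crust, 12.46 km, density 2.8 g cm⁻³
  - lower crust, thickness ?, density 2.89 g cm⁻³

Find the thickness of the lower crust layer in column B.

11.3 km

Take the compensation level at the base of the deeper column (depth z_c below the surface of column A) and equate Σ ρ_i t_i down to z_c; mantle fills any gap and the z_c terms cancel.
Column A: 2.134×0.907 + 9.43×2.67 + 14.52×2.95 + (z_c − 26.084)×3.38
Column B: 1.613×0 + 12.46×2.8 + x×2.89 + (z_c − 1.613 − 12.46 − x)×3.38
The z_c×3.38 term appears on both sides and cancels. Collect the known terms of each column as K = Σ(ρt)_known − 3.38 × (depth of known layers): K_A = 69.947638 − 3.38×26.084 = −18.216282; K_B = 34.888 − 3.38×(1.613 + 12.46) = −12.67874.
Balance: K_A = K_B − x×(3.38 − 2.89), so x = (K_B − K_A)/(3.38 − 2.89) = 5.53754/0.49 = 11.3 km.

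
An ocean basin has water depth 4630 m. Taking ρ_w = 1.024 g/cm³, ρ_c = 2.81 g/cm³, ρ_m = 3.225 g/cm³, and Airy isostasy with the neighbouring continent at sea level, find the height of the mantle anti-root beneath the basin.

Equating mass per unit area of the two columns: replacing crust with seawater at the top is compensated by replacing crust with mantle at the base: d (ρ_c − ρ_w) = a (ρ_m − ρ_c).
a = d (ρ_c − ρ_w)/(ρ_m − ρ_c) = 4630 m × 1.786/0.415 = 19900 m.

19900 m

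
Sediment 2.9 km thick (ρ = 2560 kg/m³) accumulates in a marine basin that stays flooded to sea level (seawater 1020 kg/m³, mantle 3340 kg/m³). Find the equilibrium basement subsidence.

1.93 km

Submarine loading: the sediment displaces seawater, and the subsidence is in turn flooded, so s (ρ_m − ρ_w) = t (ρ_sed − ρ_w).
s = 2.9 km × (2560 − 1020) / (3340 − 1020) = 1.93 km.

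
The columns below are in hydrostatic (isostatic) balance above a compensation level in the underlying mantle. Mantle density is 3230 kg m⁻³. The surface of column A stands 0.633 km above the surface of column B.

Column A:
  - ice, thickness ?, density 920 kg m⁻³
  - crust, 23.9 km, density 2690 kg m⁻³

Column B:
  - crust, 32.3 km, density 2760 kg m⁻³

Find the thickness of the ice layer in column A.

1.87 km

Take the compensation level at the base of the deeper column (depth z_c below the surface of column A) and equate Σ ρ_i t_i down to z_c; mantle fills any gap and the z_c terms cancel.
Column A: x×920 + 23.9×2690 + (z_c − 23.9 − x)×3230
Column B: 0.633×0 + 32.3×2760 + (z_c − 0.633 − 32.3)×3230
The z_c×3230 term appears on both sides and cancels. Collect the known terms of each column as K = Σ(ρt)_known − 3230 × (depth of known layers): K_A = 64291 − 3230×23.9 = −12906; K_B = 89148 − 3230×(0.633 + 32.3) = −17225.59.
Balance: K_A − x×(3230 − 920) = K_B, so x = (K_A − K_B)/(3230 − 920) = 4319.59/2310 = 1.87 km.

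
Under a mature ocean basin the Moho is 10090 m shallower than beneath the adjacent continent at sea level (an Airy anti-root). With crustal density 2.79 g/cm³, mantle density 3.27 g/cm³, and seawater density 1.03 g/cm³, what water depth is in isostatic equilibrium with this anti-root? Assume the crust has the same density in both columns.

2750 m

Replacing a thickness d of crust by seawater at the top must be balanced by replacing crust with mantle at the base: d (ρ_c − ρ_w) = a (ρ_m − ρ_c).
d = a (ρ_m − ρ_c)/(ρ_c − ρ_w) = 10090 m × 0.48/1.76 = 2750 m.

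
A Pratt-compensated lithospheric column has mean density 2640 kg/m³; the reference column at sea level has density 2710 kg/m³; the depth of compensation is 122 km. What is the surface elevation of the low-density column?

3.23 km

ρ_ref D = ρ (D + h) → h = D (ρ_ref − ρ)/ρ.
h = 122 km × (2710 − 2640)/2640 = 3.23 km.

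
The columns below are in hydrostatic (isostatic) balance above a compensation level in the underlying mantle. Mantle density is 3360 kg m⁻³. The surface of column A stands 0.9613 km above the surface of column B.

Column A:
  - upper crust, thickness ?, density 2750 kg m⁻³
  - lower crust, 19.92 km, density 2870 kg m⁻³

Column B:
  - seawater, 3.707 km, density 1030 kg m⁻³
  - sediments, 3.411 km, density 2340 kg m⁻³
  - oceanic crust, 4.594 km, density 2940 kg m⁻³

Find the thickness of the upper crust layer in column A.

Take the compensation level at the base of the deeper column (depth z_c below the surface of column A) and equate Σ ρ_i t_i down to z_c; mantle fills any gap and the z_c terms cancel.
Column A: x×2750 + 19.92×2870 + (z_c − 19.92 − x)×3360
Column B: 0.9613×0 + 3.707×1030 + 3.411×2340 + 4.594×2940 + (z_c − 0.9613 − 11.712)×3360
The z_c×3360 term appears on both sides and cancels. Collect the known terms of each column as K = Σ(ρt)_known − 3360 × (depth of known layers): K_A = 57170.4 − 3360×19.92 = −9760.8; K_B = 25306.31 − 3360×(0.9613 + 11.712) = −17275.978.
Balance: K_A − x×(3360 − 2750) = K_B, so x = (K_A − K_B)/(3360 − 2750) = 7515.18/610 = 12.3 km.

12.3 km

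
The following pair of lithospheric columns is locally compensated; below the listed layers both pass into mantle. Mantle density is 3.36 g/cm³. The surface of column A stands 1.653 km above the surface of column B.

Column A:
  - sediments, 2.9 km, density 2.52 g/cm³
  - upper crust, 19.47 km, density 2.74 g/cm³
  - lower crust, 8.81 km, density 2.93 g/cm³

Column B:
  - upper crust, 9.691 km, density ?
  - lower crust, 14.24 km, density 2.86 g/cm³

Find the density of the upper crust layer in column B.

Take the compensation level at the base of the deeper column (depth z_c below the surface of column A) and equate Σ ρ_i t_i down to z_c; mantle fills any gap and the z_c terms cancel.
Column A: 2.9×2.52 + 19.47×2.74 + 8.81×2.93 + (z_c − 31.18)×3.36
Column B: 1.653×0 + 9.691×ρ + 14.24×2.86 + (z_c − 1.653 − 23.931)×3.36
The z_c×3.36 term appears on both sides and cancels. Collect the known terms of each column as K = Σ(ρt)_known − 3.36 × (depth of known layers): K_A = 86.4691 − 3.36×31.18 = −18.2957; K_B = 40.7264 − 3.36×(1.653 + 23.931) = −45.23584.
Balance: K_A = K_B + 9.691×ρ, so ρ = (K_A − K_B)/9.691 = 26.9401/9.691 = 2.78 g/cm³.

2.78 g/cm³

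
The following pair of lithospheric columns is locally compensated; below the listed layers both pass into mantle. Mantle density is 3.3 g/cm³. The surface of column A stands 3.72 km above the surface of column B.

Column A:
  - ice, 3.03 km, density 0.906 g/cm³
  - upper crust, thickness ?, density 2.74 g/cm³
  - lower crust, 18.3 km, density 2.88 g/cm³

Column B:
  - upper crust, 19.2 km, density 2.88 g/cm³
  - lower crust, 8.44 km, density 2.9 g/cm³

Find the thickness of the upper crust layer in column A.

15.7 km

Take the compensation level at the base of the deeper column (depth z_c below the surface of column A) and equate Σ ρ_i t_i down to z_c; mantle fills any gap and the z_c terms cancel.
Column A: 3.03×0.906 + x×2.74 + 18.3×2.88 + (z_c − 21.33 − x)×3.3
Column B: 3.72×0 + 19.2×2.88 + 8.44×2.9 + (z_c − 3.72 − 27.64)×3.3
The z_c×3.3 term appears on both sides and cancels. Collect the known terms of each column as K = Σ(ρt)_known − 3.3 × (depth of known layers): K_A = 55.44918 − 3.3×21.33 = −14.93982; K_B = 79.772 − 3.3×(3.72 + 27.64) = −23.716.
Balance: K_A − x×(3.3 − 2.74) = K_B, so x = (K_A − K_B)/(3.3 − 2.74) = 8.77618/0.56 = 15.7 km.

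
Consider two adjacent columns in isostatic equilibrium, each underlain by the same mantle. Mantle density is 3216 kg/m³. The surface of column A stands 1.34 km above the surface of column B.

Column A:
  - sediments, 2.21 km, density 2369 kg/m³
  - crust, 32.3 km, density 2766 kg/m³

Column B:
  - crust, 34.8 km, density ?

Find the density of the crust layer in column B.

2870 kg/m³

Take the compensation level at the base of the deeper column (depth z_c below the surface of column A) and equate Σ ρ_i t_i down to z_c; mantle fills any gap and the z_c terms cancel.
Column A: 2.21×2369 + 32.3×2766 + (z_c − 34.51)×3216
Column B: 1.34×0 + 34.8×ρ + (z_c − 1.34 − 34.8)×3216
The z_c×3216 term appears on both sides and cancels. Collect the known terms of each column as K = Σ(ρt)_known − 3216 × (depth of known layers): K_A = 94577.29 − 3216×34.51 = −16406.87; K_B = 0 − 3216×(1.34 + 34.8) = −116226.24.
Balance: K_A = K_B + 34.8×ρ, so ρ = (K_A − K_B)/34.8 = 99819.4/34.8 = 2870 kg/m³.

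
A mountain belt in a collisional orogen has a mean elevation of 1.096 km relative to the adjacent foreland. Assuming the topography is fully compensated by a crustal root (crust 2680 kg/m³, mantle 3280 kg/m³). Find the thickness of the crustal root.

For local isostatic compensation: the weight of the topography is balanced by the buoyancy of the root, ρ_c h = (ρ_m − ρ_c) r.
r = h · ρ_c / (ρ_m − ρ_c) = 1.096 km × 2680 / (3280 − 2680) = 4.9 km.

4.9 km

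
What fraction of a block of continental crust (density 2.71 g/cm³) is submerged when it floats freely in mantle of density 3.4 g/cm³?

Submerged fraction = ρ_obj/ρ_fluid = 2.71/3.4 = 0.797.

0.797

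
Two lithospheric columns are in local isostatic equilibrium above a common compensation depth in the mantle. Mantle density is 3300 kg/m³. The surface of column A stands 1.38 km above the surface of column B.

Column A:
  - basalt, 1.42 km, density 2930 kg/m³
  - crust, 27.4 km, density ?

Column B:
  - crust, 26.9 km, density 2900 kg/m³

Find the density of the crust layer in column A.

2760 kg/m³

Take the compensation level at the base of the deeper column (depth z_c below the surface of column A) and equate Σ ρ_i t_i down to z_c; mantle fills any gap and the z_c terms cancel.
Column A: 1.42×2930 + 27.4×ρ + (z_c − 28.82)×3300
Column B: 1.38×0 + 26.9×2900 + (z_c − 1.38 − 26.9)×3300
The z_c×3300 term appears on both sides and cancels. Collect the known terms of each column as K = Σ(ρt)_known − 3300 × (depth of known layers): K_A = 4160.6 − 3300×28.82 = −90945.4; K_B = 78010 − 3300×(1.38 + 26.9) = −15314.
Balance: K_A + 27.4×ρ = K_B, so ρ = (K_B − K_A)/27.4 = 75631.4/27.4 = 2760 kg/m³.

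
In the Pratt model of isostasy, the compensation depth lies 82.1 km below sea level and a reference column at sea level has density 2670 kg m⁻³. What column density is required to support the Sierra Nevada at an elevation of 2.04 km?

2610 kg m⁻³

Pratt balance: ρ_ref D = ρ (D + h).
ρ = ρ_ref D/(D + h) = 2670 × 82.1 km/(82.1 km + 2.04 km) = 2610 kg m⁻³.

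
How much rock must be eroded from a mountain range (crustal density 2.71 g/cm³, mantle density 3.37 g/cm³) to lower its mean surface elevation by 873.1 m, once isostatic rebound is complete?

4460 m

Net drop Δ = e − u = e − e ρ_c/ρ_m = e (ρ_m − ρ_c)/ρ_m.
e = Δ ρ_m/(ρ_m − ρ_c) = 873.1 m × 3.37/0.66 = 4460 m.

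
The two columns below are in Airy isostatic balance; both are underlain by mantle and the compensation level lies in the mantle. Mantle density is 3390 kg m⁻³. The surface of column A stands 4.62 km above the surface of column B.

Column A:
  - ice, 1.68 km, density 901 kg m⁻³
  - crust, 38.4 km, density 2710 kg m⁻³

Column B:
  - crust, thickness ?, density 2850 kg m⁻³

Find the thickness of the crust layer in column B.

Take the compensation level at the base of the deeper column (depth z_c below the surface of column A) and equate Σ ρ_i t_i down to z_c; mantle fills any gap and the z_c terms cancel.
Column A: 1.68×901 + 38.4×2710 + (z_c − 40.08)×3390
Column B: 4.62×0 + x×2850 + (z_c − 4.62 − 0 − x)×3390
The z_c×3390 term appears on both sides and cancels. Collect the known terms of each column as K = Σ(ρt)_known − 3390 × (depth of known layers): K_A = 105577.68 − 3390×40.08 = −30293.52; K_B = 0 − 3390×(4.62 + 0) = −15661.8.
Balance: K_A = K_B − x×(3390 − 2850), so x = (K_B − K_A)/(3390 − 2850) = 14631.7/540 = 27.1 km.

27.1 km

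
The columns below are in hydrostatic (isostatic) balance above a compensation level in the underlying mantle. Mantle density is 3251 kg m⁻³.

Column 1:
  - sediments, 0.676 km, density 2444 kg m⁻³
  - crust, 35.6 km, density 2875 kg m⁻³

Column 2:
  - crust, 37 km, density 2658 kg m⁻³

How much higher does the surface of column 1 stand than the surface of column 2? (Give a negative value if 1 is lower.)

For any compensation level in the mantle, the mantle terms cancel and isostasy reduces to e = (Σt_1 − Σt_2) − (Σ(ρt)_1 − Σ(ρt)_2) / ρ_m.
Σt_1 = 36.276 km; Σt_2 = 37 km; Σ(ρt)_1 = 104002.144; Σ(ρt)_2 = 98346 (in km·kg m⁻³).
e = (36.276 − 37) − (104002.144 − 98346) / 3251 = −2.46 km.

−2.46 km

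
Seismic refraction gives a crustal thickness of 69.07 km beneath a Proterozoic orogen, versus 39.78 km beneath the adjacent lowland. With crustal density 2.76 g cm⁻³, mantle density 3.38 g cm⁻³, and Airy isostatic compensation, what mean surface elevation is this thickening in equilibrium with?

5.37 km

Excess crust Δ = 69.07 km − 39.78 km = 29.29 km, split between elevation h and root r with h + r = Δ.
Airy balance ρ_c h = (ρ_m − ρ_c) r gives r = h ρ_c/(ρ_m − ρ_c), so h (1 + ρ_c/(ρ_m − ρ_c)) = Δ, i.e. h = Δ (ρ_m − ρ_c)/ρ_m.
h = 29.29 km × 0.62/3.38 = 5.37 km.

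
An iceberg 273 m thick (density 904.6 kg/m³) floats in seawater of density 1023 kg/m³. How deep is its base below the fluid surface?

Draft d = t ρ_obj/ρ_fluid = 273 m × 904.6/1023 = 241 m.

241 m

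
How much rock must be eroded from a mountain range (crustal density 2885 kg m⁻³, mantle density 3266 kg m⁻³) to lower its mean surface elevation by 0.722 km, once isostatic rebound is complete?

6.19 km

Net drop Δ = e − u = e − e ρ_c/ρ_m = e (ρ_m − ρ_c)/ρ_m.
e = Δ ρ_m/(ρ_m − ρ_c) = 0.722 km × 3266/381 = 6.19 km.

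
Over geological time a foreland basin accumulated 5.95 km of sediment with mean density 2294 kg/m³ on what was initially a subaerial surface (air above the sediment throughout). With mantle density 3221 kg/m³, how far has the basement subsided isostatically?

Subaerial load: s = t ρ_sed / ρ_m = 5.95 km × 2294/3221 = 4.24 km.

4.24 km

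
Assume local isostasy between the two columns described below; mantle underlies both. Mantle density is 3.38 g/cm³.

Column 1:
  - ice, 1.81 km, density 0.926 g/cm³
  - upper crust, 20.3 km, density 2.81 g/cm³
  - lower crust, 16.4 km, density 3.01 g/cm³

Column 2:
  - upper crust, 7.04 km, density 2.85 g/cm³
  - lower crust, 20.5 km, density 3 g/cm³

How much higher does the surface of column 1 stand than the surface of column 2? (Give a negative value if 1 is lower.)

3.12 km

For any compensation level in the mantle, the mantle terms cancel and isostasy reduces to e = (Σt_1 − Σt_2) − (Σ(ρt)_1 − Σ(ρt)_2) / ρ_m.
Σt_1 = 38.51 km; Σt_2 = 27.54 km; Σ(ρt)_1 = 108.08306; Σ(ρt)_2 = 81.564 (in km·g/cm³).
e = (38.51 − 27.54) − (108.08306 − 81.564) / 3.38 = 3.12 km.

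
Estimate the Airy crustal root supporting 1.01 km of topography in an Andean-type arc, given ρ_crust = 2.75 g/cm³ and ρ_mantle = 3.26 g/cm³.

Balancing pressure at the compensation depth: the weight of the topography is balanced by the buoyancy of the root, ρ_c h = (ρ_m − ρ_c) r.
r = h · ρ_c / (ρ_m − ρ_c) = 1.01 km × 2.75 / (3.26 − 2.75) = 5.45 km.

5.45 km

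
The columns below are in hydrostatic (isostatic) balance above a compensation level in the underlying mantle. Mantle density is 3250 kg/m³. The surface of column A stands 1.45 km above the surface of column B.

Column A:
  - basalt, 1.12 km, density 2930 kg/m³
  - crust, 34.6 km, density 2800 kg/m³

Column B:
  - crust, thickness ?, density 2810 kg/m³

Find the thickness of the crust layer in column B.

25.5 km

Take the compensation level at the base of the deeper column (depth z_c below the surface of column A) and equate Σ ρ_i t_i down to z_c; mantle fills any gap and the z_c terms cancel.
Column A: 1.12×2930 + 34.6×2800 + (z_c − 35.72)×3250
Column B: 1.45×0 + x×2810 + (z_c − 1.45 − 0 − x)×3250
The z_c×3250 term appears on both sides and cancels. Collect the known terms of each column as K = Σ(ρt)_known − 3250 × (depth of known layers): K_A = 100161.6 − 3250×35.72 = −15928.4; K_B = 0 − 3250×(1.45 + 0) = −4712.5.
Balance: K_A = K_B − x×(3250 − 2810), so x = (K_B − K_A)/(3250 − 2810) = 11215.9/440 = 25.5 km.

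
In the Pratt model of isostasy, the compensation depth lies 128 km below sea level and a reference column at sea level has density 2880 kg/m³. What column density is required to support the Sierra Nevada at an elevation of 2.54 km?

Pratt balance: ρ_ref D = ρ (D + h).
ρ = ρ_ref D/(D + h) = 2880 × 128 km/(128 km + 2.54 km) = 2820 kg/m³.

2820 kg/m³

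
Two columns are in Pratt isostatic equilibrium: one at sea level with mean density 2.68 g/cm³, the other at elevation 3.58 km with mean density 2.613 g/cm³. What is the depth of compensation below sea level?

ρ_ref D = ρ (D + h) → D (ρ_ref − ρ) = ρ h.
D = ρ h/(ρ_ref − ρ) = 2.613 × 3.58 km/(2.68 − 2.613) = 140 km.

140 km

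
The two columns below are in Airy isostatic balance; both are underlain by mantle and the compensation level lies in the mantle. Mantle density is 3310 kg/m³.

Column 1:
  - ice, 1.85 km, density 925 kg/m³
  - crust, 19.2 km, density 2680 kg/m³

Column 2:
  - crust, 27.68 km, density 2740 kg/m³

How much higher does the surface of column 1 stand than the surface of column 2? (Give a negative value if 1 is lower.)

0.221 km

For any compensation level in the mantle, the mantle terms cancel and isostasy reduces to e = (Σt_1 − Σt_2) − (Σ(ρt)_1 − Σ(ρt)_2) / ρ_m.
Σt_1 = 21.05 km; Σt_2 = 27.68 km; Σ(ρt)_1 = 53167.25; Σ(ρt)_2 = 75843.2 (in km·kg/m³).
e = (21.05 − 27.68) − (53167.25 − 75843.2) / 3310 = 0.221 km.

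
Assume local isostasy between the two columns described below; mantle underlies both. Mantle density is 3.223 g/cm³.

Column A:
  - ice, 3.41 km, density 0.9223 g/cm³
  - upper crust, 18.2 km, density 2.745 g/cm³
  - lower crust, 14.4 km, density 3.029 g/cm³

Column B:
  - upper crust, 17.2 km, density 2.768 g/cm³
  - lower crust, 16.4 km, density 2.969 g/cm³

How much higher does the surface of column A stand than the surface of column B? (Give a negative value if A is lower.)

For any compensation level in the mantle, the mantle terms cancel and isostasy reduces to e = (Σt_A − Σt_B) − (Σ(ρt)_A − Σ(ρt)_B) / ρ_m.
Σt_A = 36.01 km; Σt_B = 33.6 km; Σ(ρt)_A = 96.721643; Σ(ρt)_B = 96.3012 (in km·g/cm³).
e = (36.01 − 33.6) − (96.721643 − 96.3012) / 3.223 = 2.28 km.

2.28 km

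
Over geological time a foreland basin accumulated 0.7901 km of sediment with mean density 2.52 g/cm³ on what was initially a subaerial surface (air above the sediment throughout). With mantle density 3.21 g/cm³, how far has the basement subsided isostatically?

0.62 km

Subaerial load: s = t ρ_sed / ρ_m = 0.7901 km × 2.52/3.21 = 0.62 km.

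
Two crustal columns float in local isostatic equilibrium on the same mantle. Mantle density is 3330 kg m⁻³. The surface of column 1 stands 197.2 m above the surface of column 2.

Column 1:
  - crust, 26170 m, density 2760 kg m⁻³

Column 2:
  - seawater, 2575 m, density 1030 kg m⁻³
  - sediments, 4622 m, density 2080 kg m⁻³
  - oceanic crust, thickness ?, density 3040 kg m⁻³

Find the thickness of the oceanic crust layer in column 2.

8830 m

Take the compensation level at the base of the deeper column (depth z_c below the surface of column 1) and equate Σ ρ_i t_i down to z_c; mantle fills any gap and the z_c terms cancel.
Column 1: 26170×2760 + (z_c − 26170)×3330
Column 2: 197.2×0 + 2575×1030 + 4622×2080 + x×3040 + (z_c − 197.2 − 7197 − x)×3330
The z_c×3330 term appears on both sides and cancels. Collect the known terms of each column as K = Σ(ρt)_known − 3330 × (depth of known layers): K_1 = 72229200 − 3330×26170 = −14916900; K_2 = 12266010 − 3330×(197.2 + 7197) = −12356676.
Balance: K_1 = K_2 − x×(3330 − 3040), so x = (K_2 − K_1)/(3330 − 3040) = 2560220/290 = 8830 m.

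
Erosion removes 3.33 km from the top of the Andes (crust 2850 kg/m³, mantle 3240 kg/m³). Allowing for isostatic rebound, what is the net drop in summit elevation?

0.401 km

Rebound u = e ρ_c/ρ_m = 3.33 km × 2850/3240 = 2.929 km.
Net surface drop = e − u = 3.33 km − 2.929 km = e (ρ_m − ρ_c)/ρ_m = 0.401 km.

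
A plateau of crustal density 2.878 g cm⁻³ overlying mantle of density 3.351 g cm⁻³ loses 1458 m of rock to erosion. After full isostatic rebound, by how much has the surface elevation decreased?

206 m

Rebound u = e ρ_c/ρ_m = 1458 m × 2.878/3.351 = 1252 m.
Net surface drop = e − u = 1458 m − 1252 m = e (ρ_m − ρ_c)/ρ_m = 206 m.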